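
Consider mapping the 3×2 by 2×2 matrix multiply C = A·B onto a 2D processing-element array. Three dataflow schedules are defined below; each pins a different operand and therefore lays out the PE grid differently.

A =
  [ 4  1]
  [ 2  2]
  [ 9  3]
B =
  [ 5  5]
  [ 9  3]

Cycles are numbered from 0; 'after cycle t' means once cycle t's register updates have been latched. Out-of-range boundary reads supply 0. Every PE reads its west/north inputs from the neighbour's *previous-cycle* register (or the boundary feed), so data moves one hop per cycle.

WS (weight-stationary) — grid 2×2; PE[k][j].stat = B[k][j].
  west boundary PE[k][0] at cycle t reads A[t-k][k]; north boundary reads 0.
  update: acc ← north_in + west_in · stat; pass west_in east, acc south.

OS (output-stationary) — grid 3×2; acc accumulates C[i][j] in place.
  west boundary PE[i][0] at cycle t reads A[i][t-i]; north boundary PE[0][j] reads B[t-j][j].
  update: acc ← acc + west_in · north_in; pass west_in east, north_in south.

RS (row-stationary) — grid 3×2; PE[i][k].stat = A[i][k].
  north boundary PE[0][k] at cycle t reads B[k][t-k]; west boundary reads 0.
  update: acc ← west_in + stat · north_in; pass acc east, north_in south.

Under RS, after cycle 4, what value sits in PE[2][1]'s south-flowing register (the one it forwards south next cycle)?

RS 3×2: PE[2][1] cycle-by-cycle (with neighbour feeds):
  t=0 PE[1][1]: acc=0 h=0 v=0
  t=0 PE[2][0]: acc=0 h=0 v=0
  t=0 PE[2][1]: acc=0 h=0 v=0
  t=1 PE[1][1]: acc=0 h=0 v=0
  t=1 PE[2][0]: acc=0 h=0 v=0
  t=1 PE[2][1]: acc=0 h=0 v=0
  t=2 PE[1][1]: acc=28 h=28 v=9
  t=2 PE[2][0]: acc=45 h=45 v=5
  t=2 PE[2][1]: acc=0 h=0 v=0
  t=3 PE[1][1]: acc=16 h=16 v=3
  t=3 PE[2][0]: acc=45 h=45 v=5
  t=3 PE[2][1]: acc=72 h=72 v=9
  t=4 PE[1][1]: acc=0 h=0 v=0
  t=4 PE[2][0]: acc=0 h=0 v=0
  t=4 PE[2][1]: acc=54 h=54 v=3

register = 3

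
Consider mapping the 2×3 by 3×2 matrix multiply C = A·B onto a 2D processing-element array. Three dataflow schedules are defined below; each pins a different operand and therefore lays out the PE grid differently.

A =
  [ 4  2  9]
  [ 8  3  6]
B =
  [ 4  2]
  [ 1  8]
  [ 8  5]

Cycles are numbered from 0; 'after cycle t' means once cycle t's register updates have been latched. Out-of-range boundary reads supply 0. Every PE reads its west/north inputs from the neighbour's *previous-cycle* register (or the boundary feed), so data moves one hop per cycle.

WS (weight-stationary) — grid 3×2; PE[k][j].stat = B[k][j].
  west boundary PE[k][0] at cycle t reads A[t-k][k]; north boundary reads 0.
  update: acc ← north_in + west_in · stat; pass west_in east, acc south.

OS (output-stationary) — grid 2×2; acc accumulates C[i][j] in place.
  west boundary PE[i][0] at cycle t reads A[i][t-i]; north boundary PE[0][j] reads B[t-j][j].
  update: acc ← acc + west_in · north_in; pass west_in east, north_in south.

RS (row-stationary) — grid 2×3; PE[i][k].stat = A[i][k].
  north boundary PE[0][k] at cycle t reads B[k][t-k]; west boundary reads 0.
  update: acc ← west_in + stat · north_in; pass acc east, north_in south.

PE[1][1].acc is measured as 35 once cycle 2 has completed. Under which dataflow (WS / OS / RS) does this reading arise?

— WS: 3×2; PE[1][1] trace:
  t=0 PE[1][1]: acc=0 h=0 v=0
  t=1 PE[1][1]: acc=0 h=0 v=0
  t=2 PE[1][1]: acc=24 h=2 v=24
— OS: 2×2; PE[1][1] trace:
  t=0 PE[1][1]: acc=0 h=0 v=0
  t=1 PE[1][1]: acc=0 h=0 v=0
  t=2 PE[1][1]: acc=16 h=8 v=2
— RS: 2×3; PE[1][1] trace:
  t=0 PE[1][1]: acc=0 h=0 v=0
  t=1 PE[1][1]: acc=0 h=0 v=0
  t=2 PE[1][1]: acc=35 h=35 v=1

dataflow = RS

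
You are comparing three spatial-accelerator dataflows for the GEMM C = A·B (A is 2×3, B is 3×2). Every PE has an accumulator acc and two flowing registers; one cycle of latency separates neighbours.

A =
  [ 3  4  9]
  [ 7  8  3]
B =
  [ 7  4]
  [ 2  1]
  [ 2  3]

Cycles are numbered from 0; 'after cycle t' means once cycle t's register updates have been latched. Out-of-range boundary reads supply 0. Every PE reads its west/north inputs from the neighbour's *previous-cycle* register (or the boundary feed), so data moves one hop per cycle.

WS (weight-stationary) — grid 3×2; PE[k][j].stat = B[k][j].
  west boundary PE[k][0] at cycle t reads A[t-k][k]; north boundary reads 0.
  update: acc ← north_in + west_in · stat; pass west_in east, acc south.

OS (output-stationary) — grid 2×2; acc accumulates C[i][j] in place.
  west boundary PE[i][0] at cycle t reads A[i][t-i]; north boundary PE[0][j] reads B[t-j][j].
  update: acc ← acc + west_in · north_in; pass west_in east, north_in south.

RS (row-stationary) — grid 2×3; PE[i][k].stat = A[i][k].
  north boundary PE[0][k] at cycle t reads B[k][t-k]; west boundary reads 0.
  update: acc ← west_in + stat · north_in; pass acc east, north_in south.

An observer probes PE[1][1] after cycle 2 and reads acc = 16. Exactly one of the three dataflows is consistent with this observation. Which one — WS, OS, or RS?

dataflow = WS

Under WS (3×2), PE[1][1]:
  c0 r1c1: 0 / 0 / 0
  c1 r1c1: 0 / 0 / 0
  c2 r1c1: 16 / 4 / 16
Under OS (2×2), PE[1][1]:
  c0 r1c1: 0 / 0 / 0
  c1 r1c1: 0 / 0 / 0
  c2 r1c1: 28 / 7 / 4
Under RS (2×3), PE[1][1]:
  c0 r1c1: 0 / 0 / 0
  c1 r1c1: 0 / 0 / 0
  c2 r1c1: 65 / 65 / 2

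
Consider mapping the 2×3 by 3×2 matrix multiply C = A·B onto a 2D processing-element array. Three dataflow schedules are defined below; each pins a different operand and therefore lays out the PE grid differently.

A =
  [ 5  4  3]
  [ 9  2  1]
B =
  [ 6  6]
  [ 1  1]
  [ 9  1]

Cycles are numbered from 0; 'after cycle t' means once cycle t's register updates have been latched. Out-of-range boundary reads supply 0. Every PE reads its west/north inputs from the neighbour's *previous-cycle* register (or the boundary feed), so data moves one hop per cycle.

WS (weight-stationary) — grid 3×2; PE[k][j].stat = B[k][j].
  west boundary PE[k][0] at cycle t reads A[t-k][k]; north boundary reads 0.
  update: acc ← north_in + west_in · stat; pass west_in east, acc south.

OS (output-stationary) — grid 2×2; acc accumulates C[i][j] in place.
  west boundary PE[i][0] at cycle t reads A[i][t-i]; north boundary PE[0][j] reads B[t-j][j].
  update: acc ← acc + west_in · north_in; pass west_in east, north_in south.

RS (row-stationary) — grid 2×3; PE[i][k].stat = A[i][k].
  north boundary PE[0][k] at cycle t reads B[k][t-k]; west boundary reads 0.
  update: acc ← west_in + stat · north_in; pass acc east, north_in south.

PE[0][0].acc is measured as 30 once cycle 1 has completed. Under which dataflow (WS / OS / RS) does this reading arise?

dataflow = RS

— WS: 3×2; PE[0][0] trace:
  @0  [0,0]  acc 30  |  →5  ↓30
  @1  [0,0]  acc 54  |  →9  ↓54
— OS: 2×2; PE[0][0] trace:
  @0  [0,0]  acc 30  |  →5  ↓6
  @1  [0,0]  acc 34  |  →4  ↓1
— RS: 2×3; PE[0][0] trace:
  @0  [0,0]  acc 30  |  →30  ↓6
  @1  [0,0]  acc 30  |  →30  ↓6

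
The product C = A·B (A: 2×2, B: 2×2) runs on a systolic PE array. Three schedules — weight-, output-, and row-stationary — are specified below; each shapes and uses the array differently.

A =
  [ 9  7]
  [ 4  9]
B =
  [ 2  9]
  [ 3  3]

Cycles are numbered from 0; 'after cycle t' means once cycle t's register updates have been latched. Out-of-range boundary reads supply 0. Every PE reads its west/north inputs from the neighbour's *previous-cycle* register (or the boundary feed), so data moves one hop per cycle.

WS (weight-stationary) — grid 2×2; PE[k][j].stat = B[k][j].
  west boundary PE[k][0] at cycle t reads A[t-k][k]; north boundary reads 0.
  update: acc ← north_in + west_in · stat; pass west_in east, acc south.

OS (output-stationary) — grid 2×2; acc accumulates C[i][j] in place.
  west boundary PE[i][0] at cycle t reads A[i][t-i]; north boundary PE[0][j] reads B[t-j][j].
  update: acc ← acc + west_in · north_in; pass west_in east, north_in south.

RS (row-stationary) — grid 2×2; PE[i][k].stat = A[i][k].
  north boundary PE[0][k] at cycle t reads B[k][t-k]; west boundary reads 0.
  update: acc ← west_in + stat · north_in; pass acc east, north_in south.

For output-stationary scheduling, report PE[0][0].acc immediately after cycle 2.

OS 2×2: PE[0][0] cycle-by-cycle (with neighbour feeds):
  [0] (0,0) acc=18 (h:9 v:2)
  [1] (0,0) acc=39 (h:7 v:3)
  [2] (0,0) acc=39 (h:0 v:0)

PE[0][0].acc = 39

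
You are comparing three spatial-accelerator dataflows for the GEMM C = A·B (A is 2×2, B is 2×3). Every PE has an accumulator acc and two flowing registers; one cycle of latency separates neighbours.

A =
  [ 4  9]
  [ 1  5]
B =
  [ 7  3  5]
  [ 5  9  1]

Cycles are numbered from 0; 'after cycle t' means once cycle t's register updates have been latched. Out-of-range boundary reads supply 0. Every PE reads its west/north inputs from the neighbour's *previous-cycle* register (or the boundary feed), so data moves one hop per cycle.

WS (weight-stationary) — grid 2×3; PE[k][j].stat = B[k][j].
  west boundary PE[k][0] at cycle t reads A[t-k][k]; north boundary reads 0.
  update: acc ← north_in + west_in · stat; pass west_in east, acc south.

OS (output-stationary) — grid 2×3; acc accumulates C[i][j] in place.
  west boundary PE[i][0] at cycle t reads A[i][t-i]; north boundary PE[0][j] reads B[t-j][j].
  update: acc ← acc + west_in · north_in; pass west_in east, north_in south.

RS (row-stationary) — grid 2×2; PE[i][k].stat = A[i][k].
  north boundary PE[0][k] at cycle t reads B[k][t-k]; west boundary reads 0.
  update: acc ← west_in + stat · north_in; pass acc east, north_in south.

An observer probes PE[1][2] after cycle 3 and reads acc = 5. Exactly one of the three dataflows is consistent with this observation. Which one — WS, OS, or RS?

dataflow = OS

WS (2×3 grid), PE[1][2]:
  step 0 · PE1,2: acc=0; fwd→0 fwd↓0
  step 1 · PE1,2: acc=0; fwd→0 fwd↓0
  step 2 · PE1,2: acc=0; fwd→0 fwd↓0
  step 3 · PE1,2: acc=29; fwd→9 fwd↓29
OS (2×3 grid), PE[1][2]:
  step 0 · PE1,2: acc=0; fwd→0 fwd↓0
  step 1 · PE1,2: acc=0; fwd→0 fwd↓0
  step 2 · PE1,2: acc=0; fwd→0 fwd↓0
  step 3 · PE1,2: acc=5; fwd→1 fwd↓5
RS: PE[1][2] is outside its 2×2 grid.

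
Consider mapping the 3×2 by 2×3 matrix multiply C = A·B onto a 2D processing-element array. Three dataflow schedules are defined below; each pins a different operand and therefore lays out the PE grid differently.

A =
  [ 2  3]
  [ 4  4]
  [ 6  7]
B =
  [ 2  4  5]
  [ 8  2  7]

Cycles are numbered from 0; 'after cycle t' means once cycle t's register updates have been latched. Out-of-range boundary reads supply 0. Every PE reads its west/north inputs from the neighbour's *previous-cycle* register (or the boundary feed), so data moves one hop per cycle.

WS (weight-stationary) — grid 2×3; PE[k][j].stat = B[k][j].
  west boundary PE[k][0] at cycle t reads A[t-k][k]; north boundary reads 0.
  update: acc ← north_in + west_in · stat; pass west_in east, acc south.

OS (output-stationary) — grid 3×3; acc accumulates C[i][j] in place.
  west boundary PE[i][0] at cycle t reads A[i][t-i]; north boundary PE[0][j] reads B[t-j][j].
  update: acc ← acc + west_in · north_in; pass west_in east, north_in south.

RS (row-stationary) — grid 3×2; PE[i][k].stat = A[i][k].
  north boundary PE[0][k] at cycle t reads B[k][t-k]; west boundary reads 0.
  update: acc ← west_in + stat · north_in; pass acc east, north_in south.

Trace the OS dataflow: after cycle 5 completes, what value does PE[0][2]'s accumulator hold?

OS 3×3: PE[0][2] cycle-by-cycle (with neighbour feeds):
  0: (0,1).acc=0  regs=<0,0>
  0: (0,2).acc=0  regs=<0,0>
  1: (0,1).acc=8  regs=<2,4>
  1: (0,2).acc=0  regs=<0,0>
  2: (0,1).acc=14  regs=<3,2>
  2: (0,2).acc=10  regs=<2,5>
  3: (0,1).acc=14  regs=<0,0>
  3: (0,2).acc=31  regs=<3,7>
  4: (0,1).acc=14  regs=<0,0>
  4: (0,2).acc=31  regs=<0,0>
  5: (0,1).acc=14  regs=<0,0>
  5: (0,2).acc=31  regs=<0,0>

PE[0][2].acc = 31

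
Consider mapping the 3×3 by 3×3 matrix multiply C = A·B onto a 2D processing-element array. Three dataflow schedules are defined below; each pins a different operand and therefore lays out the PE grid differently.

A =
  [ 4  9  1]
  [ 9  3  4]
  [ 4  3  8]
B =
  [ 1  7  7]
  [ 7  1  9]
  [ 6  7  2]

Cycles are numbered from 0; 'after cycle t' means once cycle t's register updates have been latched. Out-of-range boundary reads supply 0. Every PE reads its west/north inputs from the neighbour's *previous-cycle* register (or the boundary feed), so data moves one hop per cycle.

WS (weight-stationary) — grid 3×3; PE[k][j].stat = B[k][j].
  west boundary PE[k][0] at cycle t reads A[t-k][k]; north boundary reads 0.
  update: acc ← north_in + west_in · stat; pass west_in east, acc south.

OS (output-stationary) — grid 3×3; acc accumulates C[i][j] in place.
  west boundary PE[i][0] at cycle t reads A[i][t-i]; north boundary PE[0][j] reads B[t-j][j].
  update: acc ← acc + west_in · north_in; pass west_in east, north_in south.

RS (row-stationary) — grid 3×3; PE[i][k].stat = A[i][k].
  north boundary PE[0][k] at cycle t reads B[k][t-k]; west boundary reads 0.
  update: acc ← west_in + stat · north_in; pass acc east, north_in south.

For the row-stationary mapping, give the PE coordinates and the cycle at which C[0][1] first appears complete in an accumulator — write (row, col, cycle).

(row, col, cycle) = (0, 2, 3)

RS — PE[0][2] is where C[0][1] collects:
  @0  [0,2]  acc 0  |  →0  ↓0
  @1  [0,2]  acc 0  |  →0  ↓0
  @2  [0,2]  acc 73  |  →73  ↓6
  @3  [0,2]  acc 44  |  →44  ↓7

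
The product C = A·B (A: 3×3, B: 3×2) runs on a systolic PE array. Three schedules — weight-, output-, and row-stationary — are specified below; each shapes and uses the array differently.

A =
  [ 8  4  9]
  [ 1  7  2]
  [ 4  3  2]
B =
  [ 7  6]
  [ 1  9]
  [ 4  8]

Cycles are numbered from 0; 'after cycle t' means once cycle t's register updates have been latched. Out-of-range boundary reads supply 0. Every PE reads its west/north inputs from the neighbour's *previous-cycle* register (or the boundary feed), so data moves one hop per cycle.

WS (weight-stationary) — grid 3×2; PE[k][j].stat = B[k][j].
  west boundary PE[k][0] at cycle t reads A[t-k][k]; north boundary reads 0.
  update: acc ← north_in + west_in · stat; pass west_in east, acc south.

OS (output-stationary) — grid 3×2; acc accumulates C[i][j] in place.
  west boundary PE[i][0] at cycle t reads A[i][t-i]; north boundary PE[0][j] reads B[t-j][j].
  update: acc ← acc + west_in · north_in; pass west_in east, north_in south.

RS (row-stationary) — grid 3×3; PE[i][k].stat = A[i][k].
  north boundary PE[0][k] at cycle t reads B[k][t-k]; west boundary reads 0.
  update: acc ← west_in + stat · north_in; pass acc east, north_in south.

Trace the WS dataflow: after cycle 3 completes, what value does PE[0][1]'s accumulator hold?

WS on a 3×2 grid — tracing PE[0][1] and its feeders:
  [0] (0,0) acc=56 (h:8 v:56)
  [0] (0,1) acc=0 (h:0 v:0)
  [1] (0,0) acc=7 (h:1 v:7)
  [1] (0,1) acc=48 (h:8 v:48)
  [2] (0,0) acc=28 (h:4 v:28)
  [2] (0,1) acc=6 (h:1 v:6)
  [3] (0,0) acc=0 (h:0 v:0)
  [3] (0,1) acc=24 (h:4 v:24)

PE[0][1].acc = 24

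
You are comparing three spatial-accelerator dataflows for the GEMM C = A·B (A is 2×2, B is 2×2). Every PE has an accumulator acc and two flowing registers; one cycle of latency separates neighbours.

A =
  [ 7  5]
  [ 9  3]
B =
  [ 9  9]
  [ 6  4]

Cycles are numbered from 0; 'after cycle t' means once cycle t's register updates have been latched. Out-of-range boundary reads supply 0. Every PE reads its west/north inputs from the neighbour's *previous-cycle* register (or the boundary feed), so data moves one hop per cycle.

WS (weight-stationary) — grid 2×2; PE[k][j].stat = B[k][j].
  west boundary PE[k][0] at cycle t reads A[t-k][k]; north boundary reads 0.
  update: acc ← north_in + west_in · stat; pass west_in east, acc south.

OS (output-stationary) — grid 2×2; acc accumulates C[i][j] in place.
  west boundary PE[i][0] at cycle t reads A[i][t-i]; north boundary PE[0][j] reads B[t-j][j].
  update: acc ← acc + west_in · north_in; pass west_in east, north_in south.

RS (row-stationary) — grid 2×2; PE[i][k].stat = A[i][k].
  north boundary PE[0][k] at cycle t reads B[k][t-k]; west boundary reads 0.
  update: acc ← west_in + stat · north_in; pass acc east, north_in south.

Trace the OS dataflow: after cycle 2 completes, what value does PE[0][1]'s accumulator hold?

OS (2×2). Following PE[0][1] plus its west/north inputs:
  [0] (0,0) acc=63 (h:7 v:9)
  [0] (0,1) acc=0 (h:0 v:0)
  [1] (0,0) acc=93 (h:5 v:6)
  [1] (0,1) acc=63 (h:7 v:9)
  [2] (0,0) acc=93 (h:0 v:0)
  [2] (0,1) acc=83 (h:5 v:4)

PE[0][1].acc = 83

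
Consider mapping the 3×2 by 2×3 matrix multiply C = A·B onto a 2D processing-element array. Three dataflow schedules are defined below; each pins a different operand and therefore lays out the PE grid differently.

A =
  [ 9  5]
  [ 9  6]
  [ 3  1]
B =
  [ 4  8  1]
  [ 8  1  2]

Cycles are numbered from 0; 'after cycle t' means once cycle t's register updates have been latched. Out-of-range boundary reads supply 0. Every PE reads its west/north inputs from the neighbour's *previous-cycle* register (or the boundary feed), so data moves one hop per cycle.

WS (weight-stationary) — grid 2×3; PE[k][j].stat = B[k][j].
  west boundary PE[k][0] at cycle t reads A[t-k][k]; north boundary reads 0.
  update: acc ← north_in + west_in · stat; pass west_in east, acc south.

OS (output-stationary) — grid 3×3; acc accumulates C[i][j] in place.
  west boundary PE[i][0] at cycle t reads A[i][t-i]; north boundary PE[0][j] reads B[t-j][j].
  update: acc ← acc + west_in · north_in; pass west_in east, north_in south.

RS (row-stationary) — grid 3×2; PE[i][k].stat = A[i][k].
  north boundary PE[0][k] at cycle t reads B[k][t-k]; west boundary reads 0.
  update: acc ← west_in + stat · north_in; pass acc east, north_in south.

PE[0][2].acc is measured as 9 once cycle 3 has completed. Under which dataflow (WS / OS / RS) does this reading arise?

dataflow = WS

Under WS (2×3), PE[0][2]:
  @0  [0,2]  acc 0  |  →0  ↓0
  @1  [0,2]  acc 0  |  →0  ↓0
  @2  [0,2]  acc 9  |  →9  ↓9
  @3  [0,2]  acc 9  |  →9  ↓9
Under OS (3×3), PE[0][2]:
  @0  [0,2]  acc 0  |  →0  ↓0
  @1  [0,2]  acc 0  |  →0  ↓0
  @2  [0,2]  acc 9  |  →9  ↓1
  @3  [0,2]  acc 19  |  →5  ↓2
RS: PE[0][2] is outside its 3×2 grid.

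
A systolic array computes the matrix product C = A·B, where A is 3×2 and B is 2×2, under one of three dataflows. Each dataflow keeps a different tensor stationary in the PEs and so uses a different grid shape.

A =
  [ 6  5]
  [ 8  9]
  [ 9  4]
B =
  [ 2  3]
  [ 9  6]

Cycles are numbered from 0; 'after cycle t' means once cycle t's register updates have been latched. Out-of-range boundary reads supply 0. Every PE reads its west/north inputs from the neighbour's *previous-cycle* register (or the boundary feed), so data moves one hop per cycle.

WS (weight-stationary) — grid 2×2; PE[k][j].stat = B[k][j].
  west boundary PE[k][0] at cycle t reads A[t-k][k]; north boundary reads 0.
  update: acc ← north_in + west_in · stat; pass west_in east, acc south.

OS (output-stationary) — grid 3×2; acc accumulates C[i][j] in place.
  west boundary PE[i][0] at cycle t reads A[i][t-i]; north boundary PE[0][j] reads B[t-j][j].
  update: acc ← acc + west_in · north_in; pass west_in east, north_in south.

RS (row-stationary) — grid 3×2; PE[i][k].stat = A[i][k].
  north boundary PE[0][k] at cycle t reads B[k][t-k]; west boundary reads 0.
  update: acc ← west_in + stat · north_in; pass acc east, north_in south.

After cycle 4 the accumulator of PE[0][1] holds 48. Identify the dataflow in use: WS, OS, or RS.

WS (2×2 grid), PE[0][1]:
  cycle 0: PE[0][1] → acc 0, east 0, south 0
  cycle 1: PE[0][1] → acc 18, east 6, south 18
  cycle 2: PE[0][1] → acc 24, east 8, south 24
  cycle 3: PE[0][1] → acc 27, east 9, south 27
  cycle 4: PE[0][1] → acc 0, east 0, south 0
OS (3×2 grid), PE[0][1]:
  cycle 0: PE[0][1] → acc 0, east 0, south 0
  cycle 1: PE[0][1] → acc 18, east 6, south 3
  cycle 2: PE[0][1] → acc 48, east 5, south 6
  cycle 3: PE[0][1] → acc 48, east 0, south 0
  cycle 4: PE[0][1] → acc 48, east 0, south 0
RS (3×2 grid), PE[0][1]:
  cycle 0: PE[0][1] → acc 0, east 0, south 0
  cycle 1: PE[0][1] → acc 57, east 57, south 9
  cycle 2: PE[0][1] → acc 48, east 48, south 6
  cycle 3: PE[0][1] → acc 0, east 0, south 0
  cycle 4: PE[0][1] → acc 0, east 0, south 0

dataflow = OS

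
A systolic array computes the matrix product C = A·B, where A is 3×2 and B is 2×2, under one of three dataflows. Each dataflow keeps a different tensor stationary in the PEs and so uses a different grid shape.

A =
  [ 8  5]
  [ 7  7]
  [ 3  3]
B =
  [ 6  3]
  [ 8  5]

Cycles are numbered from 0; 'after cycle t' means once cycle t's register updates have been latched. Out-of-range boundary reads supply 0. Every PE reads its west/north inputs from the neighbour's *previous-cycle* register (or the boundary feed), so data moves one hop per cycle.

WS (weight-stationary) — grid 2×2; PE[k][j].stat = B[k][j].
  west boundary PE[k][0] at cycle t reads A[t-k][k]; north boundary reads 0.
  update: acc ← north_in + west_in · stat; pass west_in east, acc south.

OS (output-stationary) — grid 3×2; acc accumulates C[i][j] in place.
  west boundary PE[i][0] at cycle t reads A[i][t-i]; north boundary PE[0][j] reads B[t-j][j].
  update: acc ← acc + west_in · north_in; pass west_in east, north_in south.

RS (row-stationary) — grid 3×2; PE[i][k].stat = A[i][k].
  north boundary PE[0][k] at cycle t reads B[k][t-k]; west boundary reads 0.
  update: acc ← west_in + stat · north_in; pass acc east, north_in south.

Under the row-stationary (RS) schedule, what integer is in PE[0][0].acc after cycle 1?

RS on a 3×2 grid — tracing PE[0][0] and its feeders:
  [0] (0,0) acc=48 (h:48 v:6)
  [1] (0,0) acc=24 (h:24 v:3)

PE[0][0].acc = 24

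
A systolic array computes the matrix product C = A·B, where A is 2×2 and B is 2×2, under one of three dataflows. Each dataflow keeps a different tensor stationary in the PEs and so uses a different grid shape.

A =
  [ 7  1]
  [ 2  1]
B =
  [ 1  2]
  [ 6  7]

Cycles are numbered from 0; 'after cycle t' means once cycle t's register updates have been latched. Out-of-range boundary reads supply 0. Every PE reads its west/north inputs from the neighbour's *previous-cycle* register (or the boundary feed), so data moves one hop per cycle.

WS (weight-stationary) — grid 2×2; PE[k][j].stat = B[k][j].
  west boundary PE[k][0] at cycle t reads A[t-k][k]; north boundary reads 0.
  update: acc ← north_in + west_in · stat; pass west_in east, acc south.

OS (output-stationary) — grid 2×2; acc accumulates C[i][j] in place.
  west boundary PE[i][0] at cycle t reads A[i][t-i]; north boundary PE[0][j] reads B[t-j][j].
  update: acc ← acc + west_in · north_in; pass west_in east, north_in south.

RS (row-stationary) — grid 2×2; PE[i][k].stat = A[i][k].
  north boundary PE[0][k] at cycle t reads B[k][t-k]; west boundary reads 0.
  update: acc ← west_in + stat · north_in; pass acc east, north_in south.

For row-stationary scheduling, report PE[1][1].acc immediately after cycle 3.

PE[1][1].acc = 11

RS on a 2×2 grid — tracing PE[1][1] and its feeders:
  cycle 0: PE[0][1] → acc 0, east 0, south 0
  cycle 0: PE[1][0] → acc 0, east 0, south 0
  cycle 0: PE[1][1] → acc 0, east 0, south 0
  cycle 1: PE[0][1] → acc 13, east 13, south 6
  cycle 1: PE[1][0] → acc 2, east 2, south 1
  cycle 1: PE[1][1] → acc 0, east 0, south 0
  cycle 2: PE[0][1] → acc 21, east 21, south 7
  cycle 2: PE[1][0] → acc 4, east 4, south 2
  cycle 2: PE[1][1] → acc 8, east 8, south 6
  cycle 3: PE[0][1] → acc 0, east 0, south 0
  cycle 3: PE[1][0] → acc 0, east 0, south 0
  cycle 3: PE[1][1] → acc 11, east 11, south 7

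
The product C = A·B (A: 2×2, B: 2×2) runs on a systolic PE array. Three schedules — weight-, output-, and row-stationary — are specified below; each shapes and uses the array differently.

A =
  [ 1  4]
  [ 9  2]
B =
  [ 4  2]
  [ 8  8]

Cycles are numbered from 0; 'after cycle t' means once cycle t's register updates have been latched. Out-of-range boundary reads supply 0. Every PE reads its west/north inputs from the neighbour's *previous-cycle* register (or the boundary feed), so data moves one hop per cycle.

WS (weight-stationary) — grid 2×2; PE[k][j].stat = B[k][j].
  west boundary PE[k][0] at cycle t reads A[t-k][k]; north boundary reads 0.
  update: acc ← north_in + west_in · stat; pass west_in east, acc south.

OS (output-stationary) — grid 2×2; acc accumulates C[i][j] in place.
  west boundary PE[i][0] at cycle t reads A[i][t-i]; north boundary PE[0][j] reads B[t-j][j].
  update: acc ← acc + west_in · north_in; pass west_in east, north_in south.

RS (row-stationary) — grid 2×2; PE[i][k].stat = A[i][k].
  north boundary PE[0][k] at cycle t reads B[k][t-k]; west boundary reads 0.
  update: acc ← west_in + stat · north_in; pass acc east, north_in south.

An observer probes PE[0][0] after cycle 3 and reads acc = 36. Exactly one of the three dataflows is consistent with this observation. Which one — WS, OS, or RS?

WS (2×2 grid), PE[0][0]:
  @0  [0,0]  acc 4  |  →1  ↓4
  @1  [0,0]  acc 36  |  →9  ↓36
  @2  [0,0]  acc 0  |  →0  ↓0
  @3  [0,0]  acc 0  |  →0  ↓0
OS (2×2 grid), PE[0][0]:
  @0  [0,0]  acc 4  |  →1  ↓4
  @1  [0,0]  acc 36  |  →4  ↓8
  @2  [0,0]  acc 36  |  →0  ↓0
  @3  [0,0]  acc 36  |  →0  ↓0
RS (2×2 grid), PE[0][0]:
  @0  [0,0]  acc 4  |  →4  ↓4
  @1  [0,0]  acc 2  |  →2  ↓2
  @2  [0,0]  acc 0  |  →0  ↓0
  @3  [0,0]  acc 0  |  →0  ↓0

dataflow = OS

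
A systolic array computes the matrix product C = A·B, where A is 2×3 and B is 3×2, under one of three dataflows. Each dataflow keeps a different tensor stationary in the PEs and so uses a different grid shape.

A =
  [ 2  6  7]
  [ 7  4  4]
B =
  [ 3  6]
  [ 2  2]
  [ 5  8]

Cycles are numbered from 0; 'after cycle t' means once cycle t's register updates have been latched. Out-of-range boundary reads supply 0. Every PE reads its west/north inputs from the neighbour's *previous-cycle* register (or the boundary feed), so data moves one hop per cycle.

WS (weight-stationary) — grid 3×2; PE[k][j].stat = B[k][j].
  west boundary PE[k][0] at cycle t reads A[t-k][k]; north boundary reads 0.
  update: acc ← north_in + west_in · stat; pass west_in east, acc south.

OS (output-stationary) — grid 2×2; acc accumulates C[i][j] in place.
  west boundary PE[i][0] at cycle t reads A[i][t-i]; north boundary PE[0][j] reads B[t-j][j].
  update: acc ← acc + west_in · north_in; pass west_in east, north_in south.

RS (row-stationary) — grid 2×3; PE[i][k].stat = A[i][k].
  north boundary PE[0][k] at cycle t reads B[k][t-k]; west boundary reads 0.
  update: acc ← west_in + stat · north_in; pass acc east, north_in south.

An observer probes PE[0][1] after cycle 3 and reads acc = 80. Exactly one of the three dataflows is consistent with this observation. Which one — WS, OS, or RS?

WS [3×2] PE[0][1] across cycles:
  after 0 — PE[0][1] acc=0, pass-E 0, pass-S 0
  after 1 — PE[0][1] acc=12, pass-E 2, pass-S 12
  after 2 — PE[0][1] acc=42, pass-E 7, pass-S 42
  after 3 — PE[0][1] acc=0, pass-E 0, pass-S 0
OS [2×2] PE[0][1] across cycles:
  after 0 — PE[0][1] acc=0, pass-E 0, pass-S 0
  after 1 — PE[0][1] acc=12, pass-E 2, pass-S 6
  after 2 — PE[0][1] acc=24, pass-E 6, pass-S 2
  after 3 — PE[0][1] acc=80, pass-E 7, pass-S 8
RS [2×3] PE[0][1] across cycles:
  after 0 — PE[0][1] acc=0, pass-E 0, pass-S 0
  after 1 — PE[0][1] acc=18, pass-E 18, pass-S 2
  after 2 — PE[0][1] acc=24, pass-E 24, pass-S 2
  after 3 — PE[0][1] acc=0, pass-E 0, pass-S 0

dataflow = OS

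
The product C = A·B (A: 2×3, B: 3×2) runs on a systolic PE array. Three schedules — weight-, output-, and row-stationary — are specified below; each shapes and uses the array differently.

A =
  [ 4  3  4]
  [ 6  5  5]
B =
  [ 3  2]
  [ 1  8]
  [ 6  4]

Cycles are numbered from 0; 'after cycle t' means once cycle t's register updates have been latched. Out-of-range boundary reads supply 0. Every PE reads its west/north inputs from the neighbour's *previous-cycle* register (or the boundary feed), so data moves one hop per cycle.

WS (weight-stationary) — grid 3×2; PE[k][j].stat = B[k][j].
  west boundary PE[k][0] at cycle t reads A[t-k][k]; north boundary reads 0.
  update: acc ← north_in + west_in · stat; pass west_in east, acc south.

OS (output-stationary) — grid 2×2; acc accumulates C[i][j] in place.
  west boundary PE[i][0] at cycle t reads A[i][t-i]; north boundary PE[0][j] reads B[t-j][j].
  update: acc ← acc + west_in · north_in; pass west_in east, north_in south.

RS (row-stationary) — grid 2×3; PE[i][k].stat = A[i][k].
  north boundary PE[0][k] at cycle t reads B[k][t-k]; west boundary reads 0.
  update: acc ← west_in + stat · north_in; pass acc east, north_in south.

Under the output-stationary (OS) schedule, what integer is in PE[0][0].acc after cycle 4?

PE[0][0].acc = 39

Tracing OS — 2×2 array, target PE[0][0]:
  c0 r0c0: 12 / 4 / 3
  c1 r0c0: 15 / 3 / 1
  c2 r0c0: 39 / 4 / 6
  c3 r0c0: 39 / 0 / 0
  c4 r0c0: 39 / 0 / 0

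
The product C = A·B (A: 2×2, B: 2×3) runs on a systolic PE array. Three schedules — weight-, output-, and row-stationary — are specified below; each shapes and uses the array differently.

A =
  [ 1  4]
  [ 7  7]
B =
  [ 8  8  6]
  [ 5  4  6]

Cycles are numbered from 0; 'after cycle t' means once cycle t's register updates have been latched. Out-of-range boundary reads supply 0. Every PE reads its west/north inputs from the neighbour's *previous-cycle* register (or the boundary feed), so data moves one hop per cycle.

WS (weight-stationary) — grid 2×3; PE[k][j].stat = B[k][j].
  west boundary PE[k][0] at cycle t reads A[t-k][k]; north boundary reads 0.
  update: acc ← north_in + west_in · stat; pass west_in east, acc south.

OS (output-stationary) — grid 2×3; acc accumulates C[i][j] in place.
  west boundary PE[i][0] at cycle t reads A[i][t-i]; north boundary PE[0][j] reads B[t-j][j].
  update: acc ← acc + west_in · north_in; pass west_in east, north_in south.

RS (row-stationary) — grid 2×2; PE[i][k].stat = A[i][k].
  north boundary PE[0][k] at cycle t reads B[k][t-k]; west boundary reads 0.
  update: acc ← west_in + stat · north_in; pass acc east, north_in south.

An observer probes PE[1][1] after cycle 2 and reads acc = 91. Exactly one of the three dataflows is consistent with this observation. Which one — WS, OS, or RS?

dataflow = RS

WS (2×3 grid), PE[1][1]:
  step 0 · PE1,1: acc=0; fwd→0 fwd↓0
  step 1 · PE1,1: acc=0; fwd→0 fwd↓0
  step 2 · PE1,1: acc=24; fwd→4 fwd↓24
OS (2×3 grid), PE[1][1]:
  step 0 · PE1,1: acc=0; fwd→0 fwd↓0
  step 1 · PE1,1: acc=0; fwd→0 fwd↓0
  step 2 · PE1,1: acc=56; fwd→7 fwd↓8
RS (2×2 grid), PE[1][1]:
  step 0 · PE1,1: acc=0; fwd→0 fwd↓0
  step 1 · PE1,1: acc=0; fwd→0 fwd↓0
  step 2 · PE1,1: acc=91; fwd→91 fwd↓5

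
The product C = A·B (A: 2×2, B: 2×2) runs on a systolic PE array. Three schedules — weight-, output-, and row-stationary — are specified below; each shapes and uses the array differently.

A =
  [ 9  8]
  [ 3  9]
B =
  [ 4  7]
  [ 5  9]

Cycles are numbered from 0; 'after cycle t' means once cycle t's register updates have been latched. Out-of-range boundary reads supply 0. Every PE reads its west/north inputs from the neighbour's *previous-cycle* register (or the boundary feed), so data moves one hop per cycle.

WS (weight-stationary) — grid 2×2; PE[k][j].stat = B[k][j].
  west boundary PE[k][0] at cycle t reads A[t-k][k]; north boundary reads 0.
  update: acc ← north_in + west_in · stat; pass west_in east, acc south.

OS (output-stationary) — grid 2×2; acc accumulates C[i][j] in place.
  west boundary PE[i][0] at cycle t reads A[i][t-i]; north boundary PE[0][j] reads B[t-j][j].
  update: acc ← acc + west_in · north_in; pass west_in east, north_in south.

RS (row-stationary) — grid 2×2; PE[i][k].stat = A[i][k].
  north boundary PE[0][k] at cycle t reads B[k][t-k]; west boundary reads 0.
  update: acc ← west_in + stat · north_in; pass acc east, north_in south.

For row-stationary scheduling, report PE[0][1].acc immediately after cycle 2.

PE[0][1].acc = 135

Tracing RS — 2×2 array, target PE[0][1]:
  step 0 · PE0,0: acc=36; fwd→36 fwd↓4
  step 0 · PE0,1: acc=0; fwd→0 fwd↓0
  step 1 · PE0,0: acc=63; fwd→63 fwd↓7
  step 1 · PE0,1: acc=76; fwd→76 fwd↓5
  step 2 · PE0,0: acc=0; fwd→0 fwd↓0
  step 2 · PE0,1: acc=135; fwd→135 fwd↓9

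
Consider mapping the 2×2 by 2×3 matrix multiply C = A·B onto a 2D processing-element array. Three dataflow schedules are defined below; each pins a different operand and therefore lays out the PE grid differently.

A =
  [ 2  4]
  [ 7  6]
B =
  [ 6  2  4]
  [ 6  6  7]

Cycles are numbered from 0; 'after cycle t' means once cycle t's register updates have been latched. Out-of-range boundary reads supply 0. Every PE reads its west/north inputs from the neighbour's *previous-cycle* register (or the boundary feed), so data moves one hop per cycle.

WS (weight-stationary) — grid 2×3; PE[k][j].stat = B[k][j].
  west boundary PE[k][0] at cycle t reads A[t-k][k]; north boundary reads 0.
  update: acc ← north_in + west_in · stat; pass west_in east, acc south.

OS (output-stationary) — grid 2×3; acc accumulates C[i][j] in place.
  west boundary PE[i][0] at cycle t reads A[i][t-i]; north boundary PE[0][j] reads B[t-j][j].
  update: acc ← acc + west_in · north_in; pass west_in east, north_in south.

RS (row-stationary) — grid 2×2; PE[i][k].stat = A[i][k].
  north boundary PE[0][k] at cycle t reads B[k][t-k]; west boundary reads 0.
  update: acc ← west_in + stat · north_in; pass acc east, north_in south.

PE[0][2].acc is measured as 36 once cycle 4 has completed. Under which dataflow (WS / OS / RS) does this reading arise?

dataflow = OS

WS [2×3] PE[0][2] across cycles:
  cycle 0: PE[0][2] → acc 0, east 0, south 0
  cycle 1: PE[0][2] → acc 0, east 0, south 0
  cycle 2: PE[0][2] → acc 8, east 2, south 8
  cycle 3: PE[0][2] → acc 28, east 7, south 28
  cycle 4: PE[0][2] → acc 0, east 0, south 0
OS [2×3] PE[0][2] across cycles:
  cycle 0: PE[0][2] → acc 0, east 0, south 0
  cycle 1: PE[0][2] → acc 0, east 0, south 0
  cycle 2: PE[0][2] → acc 8, east 2, south 4
  cycle 3: PE[0][2] → acc 36, east 4, south 7
  cycle 4: PE[0][2] → acc 36, east 0, south 0
RS (2×2): PE[0][2] does not exist.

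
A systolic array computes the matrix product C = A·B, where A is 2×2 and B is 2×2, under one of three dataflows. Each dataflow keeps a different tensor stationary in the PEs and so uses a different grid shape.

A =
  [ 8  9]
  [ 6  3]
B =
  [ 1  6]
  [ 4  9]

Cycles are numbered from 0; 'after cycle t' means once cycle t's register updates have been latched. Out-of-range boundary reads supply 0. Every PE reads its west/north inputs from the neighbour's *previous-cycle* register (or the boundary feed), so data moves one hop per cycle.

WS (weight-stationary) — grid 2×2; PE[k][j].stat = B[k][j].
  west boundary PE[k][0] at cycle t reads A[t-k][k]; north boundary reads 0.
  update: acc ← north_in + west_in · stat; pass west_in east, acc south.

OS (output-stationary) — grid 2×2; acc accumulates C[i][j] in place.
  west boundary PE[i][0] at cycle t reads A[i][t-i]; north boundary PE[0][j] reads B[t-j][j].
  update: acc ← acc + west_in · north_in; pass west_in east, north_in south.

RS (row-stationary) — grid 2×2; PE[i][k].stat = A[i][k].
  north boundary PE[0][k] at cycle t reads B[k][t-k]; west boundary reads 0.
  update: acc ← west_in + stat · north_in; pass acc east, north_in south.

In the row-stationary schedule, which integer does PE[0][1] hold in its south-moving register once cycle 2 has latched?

RS (2×2). Following PE[0][1] plus its west/north inputs:
  t=0 PE[0][0]: acc=8 h=8 v=1
  t=0 PE[0][1]: acc=0 h=0 v=0
  t=1 PE[0][0]: acc=48 h=48 v=6
  t=1 PE[0][1]: acc=44 h=44 v=4
  t=2 PE[0][0]: acc=0 h=0 v=0
  t=2 PE[0][1]: acc=129 h=129 v=9

register = 9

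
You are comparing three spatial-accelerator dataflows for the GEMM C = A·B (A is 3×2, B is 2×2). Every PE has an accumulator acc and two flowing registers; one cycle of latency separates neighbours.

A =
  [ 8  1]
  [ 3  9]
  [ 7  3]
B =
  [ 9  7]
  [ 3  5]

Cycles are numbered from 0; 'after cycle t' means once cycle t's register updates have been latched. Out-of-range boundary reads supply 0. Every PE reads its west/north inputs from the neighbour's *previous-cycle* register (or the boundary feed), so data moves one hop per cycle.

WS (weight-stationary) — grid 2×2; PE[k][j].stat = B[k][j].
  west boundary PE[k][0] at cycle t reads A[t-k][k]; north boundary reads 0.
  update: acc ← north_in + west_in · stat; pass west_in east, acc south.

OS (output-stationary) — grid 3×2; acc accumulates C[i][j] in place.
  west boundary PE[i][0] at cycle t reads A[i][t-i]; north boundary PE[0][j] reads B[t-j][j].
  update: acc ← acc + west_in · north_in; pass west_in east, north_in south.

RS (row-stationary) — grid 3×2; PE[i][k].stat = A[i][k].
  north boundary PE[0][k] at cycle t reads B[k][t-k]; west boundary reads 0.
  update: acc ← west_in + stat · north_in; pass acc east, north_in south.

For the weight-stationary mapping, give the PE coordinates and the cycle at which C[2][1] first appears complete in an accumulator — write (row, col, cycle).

(row, col, cycle) = (1, 1, 4)

WS — PE[1][1] is where C[2][1] collects:
  [0] (1,1) acc=0 (h:0 v:0)
  [1] (1,1) acc=0 (h:0 v:0)
  [2] (1,1) acc=61 (h:1 v:61)
  [3] (1,1) acc=66 (h:9 v:66)
  [4] (1,1) acc=64 (h:3 v:64)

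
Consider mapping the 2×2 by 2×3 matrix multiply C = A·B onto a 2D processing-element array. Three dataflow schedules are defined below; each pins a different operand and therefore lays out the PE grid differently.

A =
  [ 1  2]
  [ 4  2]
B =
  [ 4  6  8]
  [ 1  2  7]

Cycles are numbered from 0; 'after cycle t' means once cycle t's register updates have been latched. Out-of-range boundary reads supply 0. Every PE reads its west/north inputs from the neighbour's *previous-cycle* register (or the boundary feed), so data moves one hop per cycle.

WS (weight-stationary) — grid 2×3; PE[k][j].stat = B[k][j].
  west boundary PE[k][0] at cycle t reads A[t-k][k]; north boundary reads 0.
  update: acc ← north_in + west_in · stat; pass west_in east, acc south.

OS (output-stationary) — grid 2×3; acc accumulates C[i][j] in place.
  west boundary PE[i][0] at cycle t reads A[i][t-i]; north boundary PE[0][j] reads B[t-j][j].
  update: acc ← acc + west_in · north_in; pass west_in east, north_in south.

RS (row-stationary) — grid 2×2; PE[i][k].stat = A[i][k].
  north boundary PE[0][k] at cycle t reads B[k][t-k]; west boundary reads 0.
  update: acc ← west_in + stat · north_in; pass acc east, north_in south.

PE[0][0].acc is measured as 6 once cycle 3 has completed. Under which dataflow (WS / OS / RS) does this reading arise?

WS (2×3 grid), PE[0][0]:
  [0] (0,0) acc=4 (h:1 v:4)
  [1] (0,0) acc=16 (h:4 v:16)
  [2] (0,0) acc=0 (h:0 v:0)
  [3] (0,0) acc=0 (h:0 v:0)
OS (2×3 grid), PE[0][0]:
  [0] (0,0) acc=4 (h:1 v:4)
  [1] (0,0) acc=6 (h:2 v:1)
  [2] (0,0) acc=6 (h:0 v:0)
  [3] (0,0) acc=6 (h:0 v:0)
RS (2×2 grid), PE[0][0]:
  [0] (0,0) acc=4 (h:4 v:4)
  [1] (0,0) acc=6 (h:6 v:6)
  [2] (0,0) acc=8 (h:8 v:8)
  [3] (0,0) acc=0 (h:0 v:0)

dataflow = OS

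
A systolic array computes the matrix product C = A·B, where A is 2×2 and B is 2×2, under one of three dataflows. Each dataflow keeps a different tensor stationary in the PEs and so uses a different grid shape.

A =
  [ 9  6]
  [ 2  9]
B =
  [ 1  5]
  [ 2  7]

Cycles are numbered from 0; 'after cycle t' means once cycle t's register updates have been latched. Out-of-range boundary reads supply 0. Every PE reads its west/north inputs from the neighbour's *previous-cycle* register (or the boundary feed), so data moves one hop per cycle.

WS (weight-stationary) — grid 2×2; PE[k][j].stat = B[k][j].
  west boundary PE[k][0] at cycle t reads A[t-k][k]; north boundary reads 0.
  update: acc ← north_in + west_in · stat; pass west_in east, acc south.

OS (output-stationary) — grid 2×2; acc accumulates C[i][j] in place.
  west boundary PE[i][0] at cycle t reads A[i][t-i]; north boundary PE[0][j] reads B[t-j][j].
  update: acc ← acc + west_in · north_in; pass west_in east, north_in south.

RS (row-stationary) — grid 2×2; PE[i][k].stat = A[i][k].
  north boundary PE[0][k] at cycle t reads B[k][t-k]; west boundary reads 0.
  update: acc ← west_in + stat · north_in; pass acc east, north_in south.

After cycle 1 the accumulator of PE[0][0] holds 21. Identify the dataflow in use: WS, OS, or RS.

dataflow = OS

WS [2×2] PE[0][0] across cycles:
  c0 r0c0: 9 / 9 / 9
  c1 r0c0: 2 / 2 / 2
OS [2×2] PE[0][0] across cycles:
  c0 r0c0: 9 / 9 / 1
  c1 r0c0: 21 / 6 / 2
RS [2×2] PE[0][0] across cycles:
  c0 r0c0: 9 / 9 / 1
  c1 r0c0: 45 / 45 / 5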